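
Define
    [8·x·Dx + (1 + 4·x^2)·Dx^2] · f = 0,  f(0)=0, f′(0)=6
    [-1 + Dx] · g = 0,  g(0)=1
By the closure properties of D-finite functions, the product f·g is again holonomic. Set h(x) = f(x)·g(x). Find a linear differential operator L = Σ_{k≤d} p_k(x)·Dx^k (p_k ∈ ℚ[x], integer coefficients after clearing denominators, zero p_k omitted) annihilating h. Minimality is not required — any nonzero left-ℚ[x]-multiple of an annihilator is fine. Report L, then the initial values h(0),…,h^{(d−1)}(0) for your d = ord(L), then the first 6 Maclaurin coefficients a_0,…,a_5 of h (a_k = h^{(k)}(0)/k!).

f: a_k = 0, 6, 0, -8, 0, 96/5, …
g: a_k = 1, 1, 1/2, 1/6, 1/24, 1/120, …
f·g: L₀ = L_f ⊗_s L_g, ord ≤ 2·1.
L = (1 - 8·x + 4·x^2) + (-2 + 8·x - 8·x^2)·Dx + (1 + 4·x^2)·Dx^2  (order 2).
h: a_k = 0, 6, 6, -5, -7, 309/20, …
ICs: h(0) = 0, h′(0) = 6.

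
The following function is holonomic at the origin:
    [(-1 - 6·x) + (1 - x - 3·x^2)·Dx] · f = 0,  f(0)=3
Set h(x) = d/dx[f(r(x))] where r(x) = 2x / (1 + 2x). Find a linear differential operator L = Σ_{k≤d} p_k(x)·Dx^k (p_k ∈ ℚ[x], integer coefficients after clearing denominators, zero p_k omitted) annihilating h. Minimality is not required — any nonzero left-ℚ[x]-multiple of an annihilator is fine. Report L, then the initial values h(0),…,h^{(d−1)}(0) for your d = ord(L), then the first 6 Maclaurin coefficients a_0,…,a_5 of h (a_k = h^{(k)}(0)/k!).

f: a_k = 3, 3, 12, 21, 57, 120, …
L₀ from L_f via x↦r, Dx↦r'^{-1}Dx.
Derive L from L₀ (diff closure).
L = (12 + 72·x + 576·x^2 + 672·x^3) + (-1 - 18·x - 48·x^2 + 136·x^3 + 336·x^4)·Dx  (order 1).
h: a_k = 6, 72, 0, 1728, -4320, 41472, …
ICs: h(0) = 6.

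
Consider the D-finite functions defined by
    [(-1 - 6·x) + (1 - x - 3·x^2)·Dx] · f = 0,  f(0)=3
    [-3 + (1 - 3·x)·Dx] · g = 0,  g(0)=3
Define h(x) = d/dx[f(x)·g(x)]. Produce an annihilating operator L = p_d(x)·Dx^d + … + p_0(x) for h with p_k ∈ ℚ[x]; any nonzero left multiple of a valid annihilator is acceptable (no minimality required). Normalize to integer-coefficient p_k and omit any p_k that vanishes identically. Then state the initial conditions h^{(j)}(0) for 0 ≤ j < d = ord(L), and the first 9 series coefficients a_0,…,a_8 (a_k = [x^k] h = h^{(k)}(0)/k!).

L = (32 - 54·x - 216·x^2 + 972·x^4) + (-4 + 16·x + 27·x^2 - 144·x^3 + 243·x^5)·Dx  (order 1).
h: a_k = 36, 288, 1485, 6624, 26640, 101142, 367668, 1297152, 4471767, …
ICs: h(0) = 36.

f: a_k = 3, 3, 12, 21, 57, 120, 291, 651, 1524, …
g: a_k = 3, 9, 27, 81, 243, 729, 2187, 6561, 19683, …
f·g: L₀ = L_f ⊗_s L_g, ord ≤ 1·1.
Differentiate: ansatz ord ≤ ord L₀ ⇒ L.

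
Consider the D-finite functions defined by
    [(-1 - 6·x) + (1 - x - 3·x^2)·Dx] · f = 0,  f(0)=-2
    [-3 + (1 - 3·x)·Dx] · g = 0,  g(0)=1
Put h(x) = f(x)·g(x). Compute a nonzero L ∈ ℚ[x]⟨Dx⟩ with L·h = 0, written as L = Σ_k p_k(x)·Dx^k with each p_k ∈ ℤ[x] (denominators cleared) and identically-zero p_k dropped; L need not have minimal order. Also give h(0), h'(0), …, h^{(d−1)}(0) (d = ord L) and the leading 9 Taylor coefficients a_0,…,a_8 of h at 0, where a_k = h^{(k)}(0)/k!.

L = (-4 + 27·x^2) + (1 - 4·x + 9·x^3)·Dx  (order 1).
h: a_k = -2, -8, -32, -110, -368, -1184, -3746, -11672, -36032, …
ICs: h(0) = -2.

f: a_k = -2, -2, -8, -14, -38, -80, -194, -434, -1016, …
g: a_k = 1, 3, 9, 27, 81, 243, 729, 2187, 6561, …
Sym-product of L_f,L_g gives L₀ (≤ ord 1).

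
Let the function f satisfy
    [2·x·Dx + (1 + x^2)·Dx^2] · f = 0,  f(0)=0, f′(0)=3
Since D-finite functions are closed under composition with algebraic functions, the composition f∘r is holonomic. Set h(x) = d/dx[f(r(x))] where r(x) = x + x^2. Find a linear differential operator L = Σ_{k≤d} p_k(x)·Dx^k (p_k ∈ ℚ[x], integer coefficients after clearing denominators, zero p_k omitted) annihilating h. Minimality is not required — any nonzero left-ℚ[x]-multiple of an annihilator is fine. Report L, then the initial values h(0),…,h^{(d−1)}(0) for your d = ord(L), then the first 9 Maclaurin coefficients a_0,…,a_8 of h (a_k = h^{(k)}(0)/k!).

L = (-2 + 2·x + 8·x^2 + 12·x^3 + 6·x^4) + (1 + 2·x + x^2 + 4·x^3 + 5·x^4 + 2·x^5)·Dx  (order 1).
h: a_k = 3, 6, -3, -12, -12, 12, 39, 24, -51, …
ICs: h(0) = 3.

f: a_k = 0, 3, 0, -1, 0, 3/5, 0, -3/7, 0, …
Change of var in L_f (x↦r) gives L₀.
h₀' ⇒ L via d/dx closure of L₀.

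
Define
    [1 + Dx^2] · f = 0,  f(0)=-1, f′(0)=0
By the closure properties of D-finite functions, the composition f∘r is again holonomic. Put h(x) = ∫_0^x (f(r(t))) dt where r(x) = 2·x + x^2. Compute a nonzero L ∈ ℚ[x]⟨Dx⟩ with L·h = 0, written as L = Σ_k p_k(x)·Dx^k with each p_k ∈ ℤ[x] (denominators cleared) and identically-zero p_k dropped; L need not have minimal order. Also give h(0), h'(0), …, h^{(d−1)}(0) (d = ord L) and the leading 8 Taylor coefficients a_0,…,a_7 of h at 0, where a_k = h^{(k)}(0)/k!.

L = (4 + 12·x + 12·x^2 + 4·x^3)·Dx - Dx^2 + (1 + x)·Dx^3  (order 3).
h: a_k = 0, -1, 0, 2/3, 1/2, -1/30, -2/9, -41/315, …
ICs: h(0) = 0, h′(0) = -1, h′′(0) = 0.

f: a_k = -1, 0, 1/2, 0, -1/24, 0, 1/720, 0, …
L₀ from L_f via x↦r, Dx↦r'^{-1}Dx.
h=∫h₀ ⇒ L = L₀·Dx.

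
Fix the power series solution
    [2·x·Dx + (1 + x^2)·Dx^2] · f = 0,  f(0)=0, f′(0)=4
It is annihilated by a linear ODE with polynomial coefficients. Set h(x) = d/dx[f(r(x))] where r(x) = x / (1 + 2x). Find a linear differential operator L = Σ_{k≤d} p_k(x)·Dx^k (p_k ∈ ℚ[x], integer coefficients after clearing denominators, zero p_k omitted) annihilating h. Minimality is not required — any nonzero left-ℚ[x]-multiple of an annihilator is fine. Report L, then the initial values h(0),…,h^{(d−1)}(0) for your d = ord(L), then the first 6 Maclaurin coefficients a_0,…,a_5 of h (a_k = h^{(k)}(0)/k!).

L = (4 + 10·x) + (1 + 4·x + 5·x^2)·Dx  (order 1).
h: a_k = 4, -16, 44, -96, 164, -176, …
ICs: h(0) = 4.

f: a_k = 0, 4, 0, -4/3, 0, 4/5, …
Substitute x→r, Dx→(1/r')Dx; clear ⇒ L₀.
h=h₀': d/dx-closure on L₀ ⇒ L.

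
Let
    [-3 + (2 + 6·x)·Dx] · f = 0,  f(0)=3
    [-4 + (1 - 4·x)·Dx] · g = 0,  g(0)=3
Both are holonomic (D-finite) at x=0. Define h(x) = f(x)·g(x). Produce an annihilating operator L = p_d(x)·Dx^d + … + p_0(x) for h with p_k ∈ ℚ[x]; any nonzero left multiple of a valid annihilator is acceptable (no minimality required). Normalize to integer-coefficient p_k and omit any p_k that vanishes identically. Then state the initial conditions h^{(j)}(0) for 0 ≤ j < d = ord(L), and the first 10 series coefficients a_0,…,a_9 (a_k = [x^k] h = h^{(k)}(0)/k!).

f: a_k = 3, 9/2, -27/8, 81/16, -1215/128, 5103/256, -45927/1024, 216513/2048, -8444007/32768, 42220035/65536, …
g: a_k = 3, 12, 48, 192, 768, 3072, 12288, 49152, 196608, 786432, …
h₀=f·g: eliminate ⇒ L₀, order ≤ 1·1.
L = (11 + 12·x) + (-2 + 2·x + 24·x^2)·Dx  (order 1).
h: a_k = 9, 99/2, 1503/8, 12267/16, 388899/128, 3126501/256, 49886235/1024, 399739419/2048, 25557990795/32768, 204590586465/65536, …
ICs: h(0) = 9.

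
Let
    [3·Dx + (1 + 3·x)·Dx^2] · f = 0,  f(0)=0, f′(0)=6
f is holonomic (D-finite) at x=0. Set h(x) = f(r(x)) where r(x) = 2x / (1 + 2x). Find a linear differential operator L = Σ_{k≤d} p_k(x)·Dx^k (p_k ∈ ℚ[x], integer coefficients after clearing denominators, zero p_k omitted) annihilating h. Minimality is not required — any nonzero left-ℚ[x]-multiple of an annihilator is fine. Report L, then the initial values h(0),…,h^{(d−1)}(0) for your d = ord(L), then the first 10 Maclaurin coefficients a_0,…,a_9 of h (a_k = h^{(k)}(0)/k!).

L = (10 + 32·x)·Dx + (1 + 10·x + 16·x^2)·Dx^2  (order 2).
h: a_k = 0, 12, -60, 336, -2040, 65472/5, -87360, 4194048/7, -4194240, 29826048, …
ICs: h(0) = 0, h′(0) = 12.

f: a_k = 0, 6, -9, 18, -81/2, 486/5, -243, 4374/7, -6561/4, 4374, …
Substitute x→r, Dx→(1/r')Dx; clear ⇒ L₀.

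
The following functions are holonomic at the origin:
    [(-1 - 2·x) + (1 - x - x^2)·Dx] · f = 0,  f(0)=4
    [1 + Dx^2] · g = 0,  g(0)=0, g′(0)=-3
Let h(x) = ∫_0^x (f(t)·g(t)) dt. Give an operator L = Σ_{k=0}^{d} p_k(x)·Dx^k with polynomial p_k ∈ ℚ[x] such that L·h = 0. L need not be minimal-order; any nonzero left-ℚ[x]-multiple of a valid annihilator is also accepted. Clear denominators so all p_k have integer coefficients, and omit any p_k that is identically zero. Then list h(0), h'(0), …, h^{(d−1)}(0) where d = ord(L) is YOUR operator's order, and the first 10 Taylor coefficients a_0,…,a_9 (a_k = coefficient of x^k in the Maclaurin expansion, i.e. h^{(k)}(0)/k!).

L = (1 + x + x^2)·Dx + (2 + 4·x)·Dx^2 + (-1 + x + x^2)·Dx^3  (order 3).
h: a_k = 0, 0, -6, -4, -11/2, -34/5, -187/20, -901/70, -61403/3360, -19849/756, …
ICs: h(0) = 0, h′(0) = 0, h′′(0) = -12.

f: a_k = 4, 4, 8, 12, 20, 32, 52, 84, 136, 220, …
g: a_k = 0, -3, 0, 1/2, 0, -1/40, 0, 1/1680, 0, -1/120960, …
Sym-product of L_f,L_g gives L₀ (≤ ord 2).
h=∫h₀ ⇒ L = L₀·Dx.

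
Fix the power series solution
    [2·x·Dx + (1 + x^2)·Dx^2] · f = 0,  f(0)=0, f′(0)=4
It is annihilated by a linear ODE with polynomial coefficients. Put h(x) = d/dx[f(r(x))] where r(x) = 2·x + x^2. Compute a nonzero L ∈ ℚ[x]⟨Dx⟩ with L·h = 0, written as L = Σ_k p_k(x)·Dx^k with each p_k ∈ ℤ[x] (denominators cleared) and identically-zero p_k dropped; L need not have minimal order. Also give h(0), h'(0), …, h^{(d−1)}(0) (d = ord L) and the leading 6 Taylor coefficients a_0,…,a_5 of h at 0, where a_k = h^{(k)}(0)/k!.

L = (-1 + 8·x + 16·x^2 + 12·x^3 + 3·x^4) + (1 + x + 4·x^2 + 8·x^3 + 5·x^4 + x^5)·Dx  (order 1).
h: a_k = 8, 8, -32, -64, 88, 376, …
ICs: h(0) = 8.

f: a_k = 0, 4, 0, -4/3, 0, 4/5, …
Substitute x→r, Dx→(1/r')Dx; clear ⇒ L₀.
Differentiate: ansatz ord ≤ ord L₀ ⇒ L.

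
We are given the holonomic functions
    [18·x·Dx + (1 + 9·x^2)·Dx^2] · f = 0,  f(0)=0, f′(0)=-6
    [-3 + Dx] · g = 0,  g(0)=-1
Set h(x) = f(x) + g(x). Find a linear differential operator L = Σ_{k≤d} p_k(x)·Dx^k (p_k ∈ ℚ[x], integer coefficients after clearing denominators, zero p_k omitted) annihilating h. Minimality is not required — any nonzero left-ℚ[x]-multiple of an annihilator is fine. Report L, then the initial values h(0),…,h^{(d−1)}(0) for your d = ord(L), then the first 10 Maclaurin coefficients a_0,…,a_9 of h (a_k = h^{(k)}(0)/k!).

f: a_k = 0, -6, 0, 18, 0, -486/5, 0, 4374/7, 0, -4374, …
g: a_k = -1, -3, -9/2, -9/2, -27/8, -81/40, -81/80, -243/560, -729/4480, -243/4480, …
L₀ := lclm(L_f,L_g); ord L₀ ≤ 2+1.
L = (18 - 108·x - 162·x^2)·Dx + (-9 + 27·x + 27·x^2 - 81·x^3)·Dx^2 + (1 + 3·x + 9·x^2 + 27·x^3)·Dx^3  (order 3).
h: a_k = -1, -9, -9/2, 27/2, -27/8, -3969/40, -81/80, 349677/560, -729/4480, -19595763/4480, …
ICs: h(0) = -1, h′(0) = -9, h′′(0) = -9.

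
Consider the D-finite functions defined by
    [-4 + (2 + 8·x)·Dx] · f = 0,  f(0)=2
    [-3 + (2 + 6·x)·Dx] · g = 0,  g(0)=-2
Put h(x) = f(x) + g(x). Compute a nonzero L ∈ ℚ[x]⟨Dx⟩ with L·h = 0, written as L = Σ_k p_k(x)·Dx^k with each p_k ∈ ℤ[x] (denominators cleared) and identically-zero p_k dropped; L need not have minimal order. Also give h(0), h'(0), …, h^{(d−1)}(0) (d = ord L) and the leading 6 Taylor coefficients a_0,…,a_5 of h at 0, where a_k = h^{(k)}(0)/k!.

f: a_k = 2, 4, -4, 8, -20, 56, …
g: a_k = -2, -3, 9/4, -27/8, 405/64, -1701/128, …
Weyl lclm of L_f,L_g ⇒ L₀ (ord ≤ 2).
L = -6 + (7 + 24·x)·Dx + (2 + 14·x + 24·x^2)·Dx^2  (order 2).
h: a_k = 0, 1, -7/4, 37/8, -875/64, 5467/128, …
ICs: h(0) = 0, h′(0) = 1.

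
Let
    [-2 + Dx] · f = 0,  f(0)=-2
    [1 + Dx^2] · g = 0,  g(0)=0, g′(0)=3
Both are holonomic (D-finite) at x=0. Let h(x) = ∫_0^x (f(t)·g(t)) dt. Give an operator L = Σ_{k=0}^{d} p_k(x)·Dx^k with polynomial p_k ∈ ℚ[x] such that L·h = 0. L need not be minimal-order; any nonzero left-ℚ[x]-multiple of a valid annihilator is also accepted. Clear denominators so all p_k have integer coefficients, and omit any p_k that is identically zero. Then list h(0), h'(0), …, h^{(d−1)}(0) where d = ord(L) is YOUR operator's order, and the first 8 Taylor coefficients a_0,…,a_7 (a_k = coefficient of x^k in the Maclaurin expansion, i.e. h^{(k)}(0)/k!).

f: a_k = -2, -4, -4, -8/3, -4/3, -8/15, -8/45, -16/315, …
g: a_k = 0, 3, 0, -1/2, 0, 1/40, 0, -1/1680, …
h₀=f·g: eliminate ⇒ L₀, order ≤ 1·2.
∫: right-multiply L₀ by Dx.
L = 5·Dx - 4·Dx^2 + Dx^3  (order 3).
h: a_k = 0, 0, -3, -4, -11/4, -6/5, -41/120, -11/210, …
ICs: h(0) = 0, h′(0) = 0, h′′(0) = -6.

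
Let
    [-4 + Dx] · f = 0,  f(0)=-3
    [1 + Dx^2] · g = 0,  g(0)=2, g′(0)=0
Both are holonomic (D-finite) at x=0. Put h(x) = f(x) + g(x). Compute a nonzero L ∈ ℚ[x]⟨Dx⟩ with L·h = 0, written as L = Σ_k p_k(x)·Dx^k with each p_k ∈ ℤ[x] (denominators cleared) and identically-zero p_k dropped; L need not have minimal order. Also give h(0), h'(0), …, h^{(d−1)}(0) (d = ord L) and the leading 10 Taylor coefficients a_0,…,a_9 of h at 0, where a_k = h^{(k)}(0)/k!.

f: a_k = -3, -12, -24, -32, -32, -128/5, -256/15, -1024/105, -512/105, -2048/945, …
g: a_k = 2, 0, -1, 0, 1/12, 0, -1/360, 0, 1/20160, 0, …
f+g: L₀ = lclm(L_f,L_g), ord ≤ 1+2.
L = -4 + Dx - 4·Dx^2 + Dx^3  (order 3).
h: a_k = -1, -12, -25, -32, -383/12, -128/5, -1229/72, -1024/105, -98303/20160, -2048/945, …
ICs: h(0) = -1, h′(0) = -12, h′′(0) = -50.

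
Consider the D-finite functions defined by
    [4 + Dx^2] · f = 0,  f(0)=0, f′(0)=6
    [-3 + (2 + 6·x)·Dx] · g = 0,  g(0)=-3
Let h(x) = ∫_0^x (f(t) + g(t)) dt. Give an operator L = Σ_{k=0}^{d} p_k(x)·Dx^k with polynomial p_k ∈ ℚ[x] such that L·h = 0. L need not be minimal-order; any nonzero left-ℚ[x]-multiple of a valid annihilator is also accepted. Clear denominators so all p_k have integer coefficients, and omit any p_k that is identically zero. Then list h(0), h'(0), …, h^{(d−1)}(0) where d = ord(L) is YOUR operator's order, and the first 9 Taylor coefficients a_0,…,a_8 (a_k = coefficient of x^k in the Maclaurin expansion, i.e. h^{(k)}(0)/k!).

f: a_k = 0, 6, 0, -4, 0, 4/5, 0, -8/105, 0, …
g: a_k = -3, -9/2, 27/8, -81/16, 1215/128, -5103/256, 45927/1024, -216513/2048, 8444007/32768, …
Weyl lclm of L_f,L_g ⇒ L₀ (ord ≤ 3).
∫: right-multiply L₀ by Dx.
L = (-516 - 1152·x - 1728·x^2)·Dx + (56 + 936·x + 3456·x^2 + 3456·x^3)·Dx^2 + (-129 - 288·x - 432·x^2)·Dx^3 + (14 + 234·x + 864·x^2 + 864·x^3)·Dx^4  (order 4).
h: a_k = 0, -3, 3/4, 9/8, -145/64, 243/128, -24491/7680, 6561/1024, -22750249/1720320, …
ICs: h(0) = 0, h′(0) = -3, h′′(0) = 3/2, h′′′(0) = 27/4.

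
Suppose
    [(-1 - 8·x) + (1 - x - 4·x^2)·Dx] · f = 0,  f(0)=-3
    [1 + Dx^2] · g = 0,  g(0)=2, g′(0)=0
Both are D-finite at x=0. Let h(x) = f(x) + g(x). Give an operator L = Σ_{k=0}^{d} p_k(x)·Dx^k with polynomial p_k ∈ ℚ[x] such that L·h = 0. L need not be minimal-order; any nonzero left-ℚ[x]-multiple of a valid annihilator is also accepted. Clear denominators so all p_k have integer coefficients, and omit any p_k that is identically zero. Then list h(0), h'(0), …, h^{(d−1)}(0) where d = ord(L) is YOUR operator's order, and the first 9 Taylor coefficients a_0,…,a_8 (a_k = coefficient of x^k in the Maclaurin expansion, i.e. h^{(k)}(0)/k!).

f: a_k = -3, -3, -15, -27, -87, -195, -543, -1323, -3495, …
g: a_k = 2, 0, -1, 0, 1/12, 0, -1/360, 0, 1/20160, …
f+g: L₀ = lclm(L_f,L_g), ord ≤ 1+2.
L = (55 + 486·x + 553·x^2 + 1488·x^3 + 80·x^4 + 128·x^5) + (-11 - 11·x - 23·x^2 + 169·x^3 + 348·x^4 + 48·x^5 + 64·x^6)·Dx + (55 + 486·x + 553·x^2 + 1488·x^3 + 80·x^4 + 128·x^5)·Dx^2 + (-11 - 11·x - 23·x^2 + 169·x^3 + 348·x^4 + 48·x^5 + 64·x^6)·Dx^3  (order 3).
h: a_k = -1, -3, -16, -27, -1043/12, -195, -195481/360, -1323, -70459199/20160, …
ICs: h(0) = -1, h′(0) = -3, h′′(0) = -32.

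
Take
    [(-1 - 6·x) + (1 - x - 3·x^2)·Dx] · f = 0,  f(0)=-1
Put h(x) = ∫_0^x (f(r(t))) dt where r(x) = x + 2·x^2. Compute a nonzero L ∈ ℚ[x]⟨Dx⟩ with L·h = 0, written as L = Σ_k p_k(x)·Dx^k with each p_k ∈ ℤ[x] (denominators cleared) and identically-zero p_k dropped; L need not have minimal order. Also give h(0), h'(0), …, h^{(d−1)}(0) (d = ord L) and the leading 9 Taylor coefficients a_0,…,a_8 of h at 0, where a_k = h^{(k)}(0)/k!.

f: a_k = -1, -1, -4, -7, -19, -40, -97, -217, -508, …
f∘r: x↦r, Dx↦Dx/r' in L_f ⇒ L₀.
h=∫h₀ ⇒ L = L₀·Dx.
L = (1 + 10·x + 36·x^2 + 48·x^3)·Dx + (-1 + x + 5·x^2 + 12·x^3 + 12·x^4)·Dx^2  (order 2).
h: a_k = 0, -1, -1/2, -2, -23/4, -77/5, -46, -1009/7, -3589/8, …
ICs: h(0) = 0, h′(0) = -1.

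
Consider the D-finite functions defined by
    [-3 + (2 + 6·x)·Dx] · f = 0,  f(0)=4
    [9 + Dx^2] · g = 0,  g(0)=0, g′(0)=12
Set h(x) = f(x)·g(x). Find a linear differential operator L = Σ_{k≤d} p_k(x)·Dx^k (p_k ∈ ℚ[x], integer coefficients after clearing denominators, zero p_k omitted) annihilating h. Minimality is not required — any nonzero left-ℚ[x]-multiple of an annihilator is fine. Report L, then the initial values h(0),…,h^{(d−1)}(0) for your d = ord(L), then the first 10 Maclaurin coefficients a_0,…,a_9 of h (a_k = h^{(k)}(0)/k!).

L = (63 + 216·x + 324·x^2) + (-12 - 36·x)·Dx + (4 + 24·x + 36·x^2)·Dx^2  (order 2).
h: a_k = 0, 48, 72, -126, -27, -1539/40, 19683/80, -238869/448, 5632983/4480, -45021825/14336, …
ICs: h(0) = 0, h′(0) = 48.

f: a_k = 4, 6, -9/2, 27/4, -405/32, 1701/64, -15309/256, 72171/512, -2814669/8192, 14073345/16384, …
g: a_k = 0, 12, 0, -18, 0, 81/10, 0, -243/140, 0, 243/1120, …
Product ⇒ symmetric product L₀, ord ≤ 2.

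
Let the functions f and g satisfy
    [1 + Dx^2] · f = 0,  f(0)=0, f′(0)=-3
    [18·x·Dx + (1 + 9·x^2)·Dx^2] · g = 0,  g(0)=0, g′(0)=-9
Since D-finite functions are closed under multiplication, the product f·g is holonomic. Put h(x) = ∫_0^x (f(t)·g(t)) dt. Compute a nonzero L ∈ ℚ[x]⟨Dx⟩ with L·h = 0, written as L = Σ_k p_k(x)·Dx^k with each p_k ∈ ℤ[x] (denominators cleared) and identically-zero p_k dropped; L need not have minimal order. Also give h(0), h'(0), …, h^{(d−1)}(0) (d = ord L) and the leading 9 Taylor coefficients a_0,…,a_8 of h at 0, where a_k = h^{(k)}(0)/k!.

f: a_k = 0, -3, 0, 1/2, 0, -1/40, 0, 1/1680, 0, …
g: a_k = 0, -9, 0, 27, 0, -729/5, 0, 6561/7, 0, …
Sym-product of L_f,L_g gives L₀ (≤ ord 4).
h=∫₀ˣh₀: take L = L₀·Dx.
L = (370 + 9594·x^2 + 4131·x^4 + 2916·x^6 + 6561·x^8)·Dx + (684·x + 6804·x^3 + 8748·x^5 + 26244·x^7)·Dx^2 + (380 + 9792·x^2 + 5346·x^4 + 5832·x^6 + 13122·x^8)·Dx^3 + (684·x + 6804·x^3 + 8748·x^5 + 26244·x^7)·Dx^4 + (10 + 198·x^2 + 1215·x^4 + 2916·x^6 + 6561·x^8)·Dx^5  (order 5).
h: a_k = 0, 0, 0, 9, 0, -171/10, 0, 3609/56, 0, …
ICs: h(0) = 0, h′(0) = 0, h′′(0) = 0, h′′′(0) = 54, h′′′′(0) = 0.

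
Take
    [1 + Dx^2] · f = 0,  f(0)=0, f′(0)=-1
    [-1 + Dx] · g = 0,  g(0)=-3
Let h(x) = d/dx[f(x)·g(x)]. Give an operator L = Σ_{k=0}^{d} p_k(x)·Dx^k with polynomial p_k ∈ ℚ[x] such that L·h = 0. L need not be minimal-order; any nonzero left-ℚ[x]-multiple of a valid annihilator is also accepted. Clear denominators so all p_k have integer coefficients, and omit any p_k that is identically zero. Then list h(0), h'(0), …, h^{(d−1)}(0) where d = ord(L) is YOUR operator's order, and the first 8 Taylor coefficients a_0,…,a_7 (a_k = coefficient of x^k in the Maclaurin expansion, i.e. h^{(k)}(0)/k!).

f: a_k = 0, -1, 0, 1/6, 0, -1/120, 0, 1/5040, …
g: a_k = -3, -3, -3/2, -1/2, -1/8, -1/40, -1/240, -1/1680, …
f·g: L₀ = L_f ⊗_s L_g, ord ≤ 2·1.
h=h₀': d/dx-closure on L₀ ⇒ L.
L = 2 - 2·Dx + Dx^2  (order 2).
h: a_k = 3, 6, 3, 0, -1/2, -1/5, -1/30, 0, …
ICs: h(0) = 3, h′(0) = 6.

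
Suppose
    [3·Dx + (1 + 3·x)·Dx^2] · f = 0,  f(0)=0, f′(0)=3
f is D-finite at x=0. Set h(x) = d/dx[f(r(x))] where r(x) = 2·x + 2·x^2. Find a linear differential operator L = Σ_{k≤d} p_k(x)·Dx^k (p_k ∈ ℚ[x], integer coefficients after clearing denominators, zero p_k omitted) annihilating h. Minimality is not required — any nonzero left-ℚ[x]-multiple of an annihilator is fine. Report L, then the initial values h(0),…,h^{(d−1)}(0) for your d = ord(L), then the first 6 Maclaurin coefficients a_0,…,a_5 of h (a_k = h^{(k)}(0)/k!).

L = (4 + 12·x + 12·x^2) + (1 + 8·x + 18·x^2 + 12·x^3)·Dx  (order 1).
h: a_k = 6, -24, 108, -504, 2376, -11232, …
ICs: h(0) = 6.

f: a_k = 0, 3, -9/2, 9, -81/4, 243/5, …
Substitute x→r, Dx→(1/r')Dx; clear ⇒ L₀.
h=h₀': d/dx-closure on L₀ ⇒ L.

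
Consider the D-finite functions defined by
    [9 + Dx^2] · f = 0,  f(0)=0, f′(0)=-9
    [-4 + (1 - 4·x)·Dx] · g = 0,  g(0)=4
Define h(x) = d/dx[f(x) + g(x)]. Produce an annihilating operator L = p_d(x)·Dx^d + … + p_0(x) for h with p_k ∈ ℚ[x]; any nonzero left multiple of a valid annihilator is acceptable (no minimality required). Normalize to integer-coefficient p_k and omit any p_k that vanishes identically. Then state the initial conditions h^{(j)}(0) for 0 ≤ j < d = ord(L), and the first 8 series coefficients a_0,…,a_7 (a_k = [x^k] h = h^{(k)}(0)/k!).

L = (4824 - 1728·x + 3456·x^2) + (-315 + 1476·x - 1296·x^2 + 1728·x^3)·Dx + (536 - 192·x + 384·x^2)·Dx^2 + (-35 + 164·x - 144·x^2 + 192·x^3)·Dx^3  (order 3).
h: a_k = 7, 128, 1617/2, 4096, 163597/8, 98304, 36700889/80, 2097152, …
ICs: h(0) = 7, h′(0) = 128, h′′(0) = 1617.

f: a_k = 0, -9, 0, 27/2, 0, -243/40, 0, 729/560, …
g: a_k = 4, 16, 64, 256, 1024, 4096, 16384, 65536, …
L₀ := lclm(L_f,L_g); ord L₀ ≤ 2+1.
Derive L from L₀ (diff closure).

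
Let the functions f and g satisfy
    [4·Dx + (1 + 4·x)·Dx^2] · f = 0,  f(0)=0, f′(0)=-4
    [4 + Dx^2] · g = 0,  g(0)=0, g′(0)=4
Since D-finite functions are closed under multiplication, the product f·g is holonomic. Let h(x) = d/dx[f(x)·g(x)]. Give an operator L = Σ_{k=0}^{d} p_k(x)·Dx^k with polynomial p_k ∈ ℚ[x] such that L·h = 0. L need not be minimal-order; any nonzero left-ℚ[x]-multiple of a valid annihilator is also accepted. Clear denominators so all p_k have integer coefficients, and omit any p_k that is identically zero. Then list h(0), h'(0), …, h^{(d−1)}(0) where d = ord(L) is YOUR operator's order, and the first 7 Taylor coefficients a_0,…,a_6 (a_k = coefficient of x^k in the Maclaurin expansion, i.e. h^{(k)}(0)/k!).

f: a_k = 0, -4, 8, -64/3, 64, -1024/5, 2048/3, …
g: a_k = 0, 4, 0, -8/3, 0, 8/15, 0, …
Sym-product of L_f,L_g gives L₀ (≤ ord 4).
Derive L from L₀ (diff closure).
L = (-832 - 992·x - 5568·x^2 - 12288·x^3 - 2048·x^4 + 24576·x^5 + 16384·x^6) + (-264 - 1568·x - 2560·x^2 + 10240·x^4 + 8192·x^5)·Dx + (-220 - 368·x - 1760·x^2 - 3072·x^3 + 2048·x^4 + 12288·x^5 + 8192·x^6)·Dx^2 + (-66 - 392·x - 640·x^2 + 2560·x^4 + 2048·x^5)·Dx^3 + (-3 - 30·x - 92·x^2 + 640·x^4 + 1536·x^5 + 1024·x^6)·Dx^4  (order 4).
h: a_k = 0, -32, 96, -896/3, 3520/3, -13760/3, 269248/15, …
ICs: h(0) = 0, h′(0) = -32, h′′(0) = 192, h′′′(0) = -1792.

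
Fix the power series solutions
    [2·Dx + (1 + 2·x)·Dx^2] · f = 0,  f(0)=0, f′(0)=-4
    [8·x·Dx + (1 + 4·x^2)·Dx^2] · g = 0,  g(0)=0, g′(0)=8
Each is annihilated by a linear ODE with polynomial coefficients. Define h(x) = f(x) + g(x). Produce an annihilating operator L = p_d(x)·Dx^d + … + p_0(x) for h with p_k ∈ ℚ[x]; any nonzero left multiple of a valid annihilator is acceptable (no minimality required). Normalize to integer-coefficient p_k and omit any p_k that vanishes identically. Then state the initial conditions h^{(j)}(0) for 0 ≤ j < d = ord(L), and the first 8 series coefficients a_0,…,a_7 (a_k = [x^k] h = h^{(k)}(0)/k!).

f: a_k = 0, -4, 4, -16/3, 8, -64/5, 64/3, -256/7, …
g: a_k = 0, 8, 0, -32/3, 0, 128/5, 0, -512/7, …
L₀ := lclm(L_f,L_g); ord L₀ ≤ 2+2.
L = (-8 - 48·x + 96·x^2 + 64·x^3)·Dx + (-8 - 16·x + 192·x^3 + 128·x^4)·Dx^2 + (-1 + 2·x + 8·x^2 + 16·x^3 + 48·x^4 + 32·x^5)·Dx^3  (order 3).
h: a_k = 0, 4, 4, -16, 8, 64/5, 64/3, -768/7, …
ICs: h(0) = 0, h′(0) = 4, h′′(0) = 8.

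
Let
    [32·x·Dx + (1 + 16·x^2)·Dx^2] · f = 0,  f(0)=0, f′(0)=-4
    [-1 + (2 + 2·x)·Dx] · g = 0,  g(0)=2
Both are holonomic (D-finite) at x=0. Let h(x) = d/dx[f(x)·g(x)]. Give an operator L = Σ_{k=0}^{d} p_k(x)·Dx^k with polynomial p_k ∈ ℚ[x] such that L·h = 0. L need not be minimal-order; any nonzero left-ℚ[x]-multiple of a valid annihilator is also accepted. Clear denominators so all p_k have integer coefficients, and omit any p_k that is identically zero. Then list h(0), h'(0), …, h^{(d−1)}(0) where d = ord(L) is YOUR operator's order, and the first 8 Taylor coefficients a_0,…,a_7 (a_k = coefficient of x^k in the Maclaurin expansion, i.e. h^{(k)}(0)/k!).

L = (125 + 640·x - 5728·x^2 - 6144·x^3 - 768·x^4) + (268 + 1164·x - 10368·x^2 - 29696·x^3 - 21504·x^4 - 3072·x^5)·Dx + (12 - 232·x - 372·x^2 - 4096·x^3 - 9088·x^4 - 6144·x^5 - 1024·x^6)·Dx^2  (order 2).
h: a_k = -8, -8, 131, 250/3, -99509/48, -97129/80, 63582493/1920, 62254327/3360, …
ICs: h(0) = -8, h′(0) = -8.

f: a_k = 0, -4, 0, 64/3, 0, -1024/5, 0, 16384/7, …
g: a_k = 2, 1, -1/4, 1/8, -5/64, 7/128, -21/512, 33/1024, …
L₀ := L_f ⊗_s L_g (sym. prod.), ord ≤ 2.
Differentiate: ansatz ord ≤ ord L₀ ⇒ L.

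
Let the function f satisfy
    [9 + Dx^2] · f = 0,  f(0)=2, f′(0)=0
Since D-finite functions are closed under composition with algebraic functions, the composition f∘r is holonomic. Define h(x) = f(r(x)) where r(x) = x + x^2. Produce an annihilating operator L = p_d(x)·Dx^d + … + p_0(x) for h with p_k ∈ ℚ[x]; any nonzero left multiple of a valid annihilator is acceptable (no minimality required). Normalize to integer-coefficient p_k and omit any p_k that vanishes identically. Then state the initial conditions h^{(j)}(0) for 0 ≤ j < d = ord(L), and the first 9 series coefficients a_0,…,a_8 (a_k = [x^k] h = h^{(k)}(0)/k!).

f: a_k = 2, 0, -9, 0, 27/4, 0, -81/40, 0, 729/2240, …
f∘r: x↦r, Dx↦Dx/r' in L_f ⇒ L₀.
L = (9 + 54·x + 108·x^2 + 72·x^3) - 2·Dx + (1 + 2·x)·Dx^2  (order 2).
h: a_k = 2, 0, -9, -18, -9/4, 27, 1539/40, 297/20, -52191/2240, …
ICs: h(0) = 2, h′(0) = 0.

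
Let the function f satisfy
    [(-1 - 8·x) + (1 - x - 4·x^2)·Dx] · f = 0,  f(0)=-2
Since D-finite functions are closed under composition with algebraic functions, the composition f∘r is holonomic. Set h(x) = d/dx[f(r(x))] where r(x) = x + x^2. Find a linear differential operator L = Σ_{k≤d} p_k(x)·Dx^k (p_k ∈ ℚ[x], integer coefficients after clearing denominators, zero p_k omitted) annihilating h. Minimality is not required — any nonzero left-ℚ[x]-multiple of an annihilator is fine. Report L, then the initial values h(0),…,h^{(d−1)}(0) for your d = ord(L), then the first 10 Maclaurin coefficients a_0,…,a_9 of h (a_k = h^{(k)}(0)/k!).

f: a_k = -2, -2, -10, -18, -58, -130, -362, -882, -2330, -5858, …
Change of var in L_f (x↦r) gives L₀.
h=h₀': d/dx-closure on L₀ ⇒ L.
L = (12 + 78·x + 246·x^2 + 656·x^3 + 1128·x^4 + 960·x^5 + 320·x^6) + (-1 - 9·x - 9·x^2 + 66·x^3 + 220·x^4 + 312·x^5 + 224·x^6 + 64·x^7)·Dx  (order 1).
h: a_k = -2, -24, -114, -488, -2080, -8268, -32102, -122336, -458190, -1695700, …
ICs: h(0) = -2.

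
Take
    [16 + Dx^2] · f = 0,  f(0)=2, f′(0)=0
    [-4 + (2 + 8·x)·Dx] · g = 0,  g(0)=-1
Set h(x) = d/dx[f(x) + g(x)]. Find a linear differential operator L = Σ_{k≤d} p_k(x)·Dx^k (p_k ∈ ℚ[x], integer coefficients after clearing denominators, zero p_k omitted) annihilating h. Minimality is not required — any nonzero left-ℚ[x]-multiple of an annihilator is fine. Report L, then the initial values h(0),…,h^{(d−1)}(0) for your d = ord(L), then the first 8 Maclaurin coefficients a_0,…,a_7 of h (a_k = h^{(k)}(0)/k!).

f: a_k = 2, 0, -16, 0, 64/3, 0, -512/45, 0, …
g: a_k = -1, -2, 2, -4, 10, -28, 84, -264, …
L₀ := lclm(L_f,L_g); ord L₀ ≤ 2+1.
Derive L from L₀ (diff closure).
L = (-608 - 1024·x - 2048·x^2) + (-112 - 960·x - 3072·x^2 - 4096·x^3)·Dx + (-38 - 64·x - 128·x^2)·Dx^2 + (-7 - 60·x - 192·x^2 - 256·x^3)·Dx^3  (order 3).
h: a_k = -2, -28, -12, 376/3, -140, 6536/15, -1848, 2170352/315, …
ICs: h(0) = -2, h′(0) = -28, h′′(0) = -24.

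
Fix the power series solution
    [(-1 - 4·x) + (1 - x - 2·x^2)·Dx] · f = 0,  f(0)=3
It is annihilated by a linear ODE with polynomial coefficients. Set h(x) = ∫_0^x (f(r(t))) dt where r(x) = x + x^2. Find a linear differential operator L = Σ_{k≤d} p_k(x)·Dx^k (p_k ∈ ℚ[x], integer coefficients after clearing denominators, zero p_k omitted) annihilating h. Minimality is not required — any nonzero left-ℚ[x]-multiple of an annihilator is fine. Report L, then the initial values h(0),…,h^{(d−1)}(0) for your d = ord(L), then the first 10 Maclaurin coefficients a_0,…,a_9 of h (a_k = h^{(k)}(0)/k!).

f: a_k = 3, 3, 9, 15, 33, 63, 129, 255, 513, 1023, …
Substitute x→r, Dx→(1/r')Dx; clear ⇒ L₀.
Integrate: L := L₀·Dx.
L = (1 + 6·x + 12·x^2 + 8·x^3)·Dx + (-1 + x + 3·x^2 + 4·x^3 + 2·x^4)·Dx^2  (order 2).
h: a_k = 0, 3, 3/2, 4, 33/4, 87/5, 40, 657/7, 1791/8, 544, …
ICs: h(0) = 0, h′(0) = 3.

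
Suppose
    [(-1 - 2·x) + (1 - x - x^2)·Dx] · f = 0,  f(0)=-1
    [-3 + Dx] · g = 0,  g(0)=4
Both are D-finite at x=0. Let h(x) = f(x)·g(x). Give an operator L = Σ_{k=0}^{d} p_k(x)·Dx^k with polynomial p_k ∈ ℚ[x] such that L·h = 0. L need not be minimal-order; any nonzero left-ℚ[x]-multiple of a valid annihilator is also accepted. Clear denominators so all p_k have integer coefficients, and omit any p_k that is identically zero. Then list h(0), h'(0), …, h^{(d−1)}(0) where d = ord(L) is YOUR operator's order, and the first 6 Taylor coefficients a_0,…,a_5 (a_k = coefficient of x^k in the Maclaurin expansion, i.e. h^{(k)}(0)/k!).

f: a_k = -1, -1, -2, -3, -5, -8, …
g: a_k = 4, 12, 18, 18, 27/2, 81/10, …
Sym-product of L_f,L_g gives L₀ (≤ ord 1).
L = (4 - x - 3·x^2) + (-1 + x + x^2)·Dx  (order 1).
h: a_k = -4, -16, -38, -72, -247/2, -1018/5, …
ICs: h(0) = -4.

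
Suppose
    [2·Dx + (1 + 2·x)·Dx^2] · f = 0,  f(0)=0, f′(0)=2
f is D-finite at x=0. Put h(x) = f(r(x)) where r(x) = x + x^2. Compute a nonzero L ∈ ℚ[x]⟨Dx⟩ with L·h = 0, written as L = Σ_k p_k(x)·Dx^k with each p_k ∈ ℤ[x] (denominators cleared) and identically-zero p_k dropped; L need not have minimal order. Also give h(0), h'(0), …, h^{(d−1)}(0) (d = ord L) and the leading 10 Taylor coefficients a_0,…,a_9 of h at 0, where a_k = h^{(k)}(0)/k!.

f: a_k = 0, 2, -2, 8/3, -4, 32/5, -32/3, 128/7, -32, 512/9, …
f∘r: x↦r, Dx↦Dx/r' in L_f ⇒ L₀.
L = (4·x + 4·x^2)·Dx + (1 + 4·x + 6·x^2 + 4·x^3)·Dx^2  (order 2).
h: a_k = 0, 2, 0, -4/3, 2, -8/5, 0, 16/7, -4, 32/9, …
ICs: h(0) = 0, h′(0) = 2.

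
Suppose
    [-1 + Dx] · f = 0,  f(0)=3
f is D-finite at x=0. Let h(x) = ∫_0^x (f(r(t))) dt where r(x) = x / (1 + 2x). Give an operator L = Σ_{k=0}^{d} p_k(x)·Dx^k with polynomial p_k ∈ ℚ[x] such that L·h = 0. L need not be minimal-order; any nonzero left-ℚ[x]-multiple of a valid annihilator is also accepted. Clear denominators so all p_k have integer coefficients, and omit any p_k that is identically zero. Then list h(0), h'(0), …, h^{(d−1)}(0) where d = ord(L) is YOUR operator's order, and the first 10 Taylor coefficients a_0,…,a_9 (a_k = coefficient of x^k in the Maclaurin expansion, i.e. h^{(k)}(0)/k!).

f: a_k = 3, 3, 3/2, 1/2, 1/8, 1/40, 1/240, 1/1680, 1/13440, 1/120960, …
f∘r: x↦r, Dx↦Dx/r' in L_f ⇒ L₀.
Integrate: L := L₀·Dx.
L = -Dx + (1 + 4·x + 4·x^2)·Dx^2  (order 2).
h: a_k = 0, 3, 3/2, -3/2, 13/8, -71/40, 147/80, -2699/1680, 9157/13440, 68731/40320, …
ICs: h(0) = 0, h′(0) = 3.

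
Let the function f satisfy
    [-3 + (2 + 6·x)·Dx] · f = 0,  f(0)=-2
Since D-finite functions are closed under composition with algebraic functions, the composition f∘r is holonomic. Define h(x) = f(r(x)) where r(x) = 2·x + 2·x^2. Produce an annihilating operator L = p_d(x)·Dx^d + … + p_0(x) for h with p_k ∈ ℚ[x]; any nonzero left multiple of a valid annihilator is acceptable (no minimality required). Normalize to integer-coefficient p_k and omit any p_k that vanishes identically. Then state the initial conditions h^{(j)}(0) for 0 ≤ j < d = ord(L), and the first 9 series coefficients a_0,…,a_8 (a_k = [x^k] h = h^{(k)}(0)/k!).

L = (-3 - 6·x) + (1 + 6·x + 6·x^2)·Dx  (order 1).
h: a_k = -2, -6, 3, -9, 117/4, -405/4, 2943/8, -11097/8, 344493/64, …
ICs: h(0) = -2.

f: a_k = -2, -3, 9/4, -27/8, 405/64, -1701/128, 15309/512, -72171/1024, 2814669/16384, …
f∘r: x↦r, Dx↦Dx/r' in L_f ⇒ L₀.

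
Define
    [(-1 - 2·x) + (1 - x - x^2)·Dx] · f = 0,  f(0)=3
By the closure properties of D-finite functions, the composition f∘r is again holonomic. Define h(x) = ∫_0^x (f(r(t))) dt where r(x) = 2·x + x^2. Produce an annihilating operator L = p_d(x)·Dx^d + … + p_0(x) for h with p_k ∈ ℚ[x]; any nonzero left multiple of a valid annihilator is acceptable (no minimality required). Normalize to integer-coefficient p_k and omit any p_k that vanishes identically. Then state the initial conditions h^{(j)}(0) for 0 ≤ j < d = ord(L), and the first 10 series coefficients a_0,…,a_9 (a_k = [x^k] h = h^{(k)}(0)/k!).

L = (2 + 10·x + 12·x^2 + 4·x^3)·Dx + (-1 + 2·x + 5·x^2 + 4·x^3 + x^4)·Dx^2  (order 2).
h: a_k = 0, 3, 3, 9, 24, 354/5, 217, 4785/7, 2199, 21557/3, …
ICs: h(0) = 0, h′(0) = 3.

f: a_k = 3, 3, 6, 9, 15, 24, 39, 63, 102, 165, …
L₀ from L_f via x↦r, Dx↦r'^{-1}Dx.
h=∫₀ˣh₀: take L = L₀·Dx.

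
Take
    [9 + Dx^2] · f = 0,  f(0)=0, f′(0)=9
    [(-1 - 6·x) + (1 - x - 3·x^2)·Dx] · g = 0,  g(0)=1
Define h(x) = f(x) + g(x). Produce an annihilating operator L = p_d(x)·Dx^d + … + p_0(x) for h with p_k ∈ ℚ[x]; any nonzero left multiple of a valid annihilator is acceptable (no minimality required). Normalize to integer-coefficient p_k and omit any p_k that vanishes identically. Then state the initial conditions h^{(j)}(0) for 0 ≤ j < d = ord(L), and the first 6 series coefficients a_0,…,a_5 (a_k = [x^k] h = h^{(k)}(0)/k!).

L = (-459 - 2916·x - 1539·x^2 - 3888·x^3 - 3645·x^4 - 4374·x^5) + (153 - 153·x - 378·x^2 + 405·x^3 - 2187·x^5 - 2187·x^6)·Dx + (-51 - 324·x - 171·x^2 - 432·x^3 - 405·x^4 - 486·x^5)·Dx^2 + (17 - 17·x - 42·x^2 + 45·x^3 - 243·x^5 - 243·x^6)·Dx^3  (order 3).
h: a_k = 1, 10, 4, -13/2, 19, 1843/40, …
ICs: h(0) = 1, h′(0) = 10, h′′(0) = 8.

f: a_k = 0, 9, 0, -27/2, 0, 243/40, …
g: a_k = 1, 1, 4, 7, 19, 40, …
L₀ := lclm(L_f,L_g); ord L₀ ≤ 2+1.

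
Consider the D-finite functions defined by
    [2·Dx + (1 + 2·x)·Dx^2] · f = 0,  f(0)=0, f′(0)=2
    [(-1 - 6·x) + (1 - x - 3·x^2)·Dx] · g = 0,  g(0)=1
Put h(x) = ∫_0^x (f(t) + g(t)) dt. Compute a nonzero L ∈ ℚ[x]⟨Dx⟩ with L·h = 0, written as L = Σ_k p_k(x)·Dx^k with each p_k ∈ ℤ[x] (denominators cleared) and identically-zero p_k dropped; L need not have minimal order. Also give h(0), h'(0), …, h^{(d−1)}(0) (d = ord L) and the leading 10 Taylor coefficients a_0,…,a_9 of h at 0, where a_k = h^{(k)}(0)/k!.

L = (-74 - 412·x - 948·x^2 - 864·x^3 - 648·x^4)·Dx^2 + (-17 - 212·x - 890·x^2 - 1644·x^3 - 1764·x^4 - 1080·x^5)·Dx^3 + (5 + 27·x + 33·x^2 - 68·x^3 - 276·x^4 - 396·x^5 - 216·x^6)·Dx^4  (order 4).
h: a_k = 0, 1, 3/2, 2/3, 29/12, 3, 116/15, 37/3, 1647/56, 476/9, …
ICs: h(0) = 0, h′(0) = 1, h′′(0) = 3, h′′′(0) = 4.

f: a_k = 0, 2, -2, 8/3, -4, 32/5, -32/3, 128/7, -32, 512/9, …
g: a_k = 1, 1, 4, 7, 19, 40, 97, 217, 508, 1159, …
h₀=f+g: left-lcm gives L₀, ord ≤ 3.
h=∫₀ˣh₀: take L = L₀·Dx.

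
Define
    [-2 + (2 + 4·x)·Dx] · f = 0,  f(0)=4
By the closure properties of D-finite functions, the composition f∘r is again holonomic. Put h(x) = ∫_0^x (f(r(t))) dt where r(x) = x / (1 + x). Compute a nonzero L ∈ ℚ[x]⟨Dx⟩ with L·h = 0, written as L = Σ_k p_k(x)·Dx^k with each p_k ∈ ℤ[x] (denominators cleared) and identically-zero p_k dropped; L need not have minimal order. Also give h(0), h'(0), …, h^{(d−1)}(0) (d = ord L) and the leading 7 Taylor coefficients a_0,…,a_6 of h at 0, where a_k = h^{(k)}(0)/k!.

L = -Dx + (1 + 4·x + 3·x^2)·Dx^2  (order 2).
h: a_k = 0, 4, 2, -2, 5/2, -37/10, 25/4, …
ICs: h(0) = 0, h′(0) = 4.

f: a_k = 4, 4, -2, 2, -5/2, 7/2, -21/4, …
L₀ from L_f via x↦r, Dx↦r'^{-1}Dx.
h=∫h₀ ⇒ L = L₀·Dx.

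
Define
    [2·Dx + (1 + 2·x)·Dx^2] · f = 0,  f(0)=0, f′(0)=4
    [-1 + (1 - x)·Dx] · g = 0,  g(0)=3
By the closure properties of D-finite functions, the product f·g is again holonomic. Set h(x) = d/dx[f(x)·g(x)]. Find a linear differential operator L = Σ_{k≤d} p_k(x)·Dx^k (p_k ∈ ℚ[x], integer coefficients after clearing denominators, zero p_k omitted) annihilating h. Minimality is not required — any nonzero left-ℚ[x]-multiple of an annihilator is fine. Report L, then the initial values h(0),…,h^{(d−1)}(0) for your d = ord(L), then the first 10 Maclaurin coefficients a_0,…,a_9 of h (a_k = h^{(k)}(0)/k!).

f: a_k = 0, 4, -4, 16/3, -8, 64/5, -64/3, 256/7, -64, 1024/9, …
g: a_k = 3, 3, 3, 3, 3, 3, 3, 3, 3, 3, …
h₀=f·g: eliminate ⇒ L₀, order ≤ 2·1.
h=h₀': d/dx-closure on L₀ ⇒ L.
L = 8 + (-1 + 10·x)·Dx + (-1 - x + 2·x^2)·Dx^2  (order 2).
h: a_k = 12, 0, 48, -32, 152, -1008/5, 2664/5, -32448/35, 71016/35, -81680/21, …
ICs: h(0) = 12, h′(0) = 0.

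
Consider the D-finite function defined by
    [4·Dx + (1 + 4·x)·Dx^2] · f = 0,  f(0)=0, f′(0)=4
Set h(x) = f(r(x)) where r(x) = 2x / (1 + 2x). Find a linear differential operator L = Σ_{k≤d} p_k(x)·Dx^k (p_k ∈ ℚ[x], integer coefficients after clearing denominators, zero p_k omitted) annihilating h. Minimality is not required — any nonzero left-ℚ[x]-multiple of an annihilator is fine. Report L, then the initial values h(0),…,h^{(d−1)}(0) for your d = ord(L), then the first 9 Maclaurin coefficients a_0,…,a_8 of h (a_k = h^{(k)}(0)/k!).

L = (12 + 40·x)·Dx + (1 + 12·x + 20·x^2)·Dx^2  (order 2).
h: a_k = 0, 8, -48, 992/3, -2496, 99968/5, -166656, 9999872/7, -12499968, …
ICs: h(0) = 0, h′(0) = 8.

f: a_k = 0, 4, -8, 64/3, -64, 1024/5, -2048/3, 16384/7, -8192, …
L₀ from L_f via x↦r, Dx↦r'^{-1}Dx.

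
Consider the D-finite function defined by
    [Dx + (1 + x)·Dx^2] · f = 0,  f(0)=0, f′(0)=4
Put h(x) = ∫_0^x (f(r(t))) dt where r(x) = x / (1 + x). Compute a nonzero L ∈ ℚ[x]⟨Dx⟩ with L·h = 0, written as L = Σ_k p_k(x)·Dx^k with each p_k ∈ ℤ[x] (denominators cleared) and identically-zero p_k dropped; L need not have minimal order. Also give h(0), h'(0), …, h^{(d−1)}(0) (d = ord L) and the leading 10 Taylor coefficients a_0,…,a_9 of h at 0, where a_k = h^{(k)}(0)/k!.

f: a_k = 0, 4, -2, 4/3, -1, 4/5, -2/3, 4/7, -1/2, 4/9, …
h₀=f(r): pull back L_f along r ⇒ L₀.
∫: right-multiply L₀ by Dx.
L = (3 + 4·x)·Dx^2 + (1 + 3·x + 2·x^2)·Dx^3  (order 3).
h: a_k = 0, 0, 2, -2, 7/3, -3, 62/15, -6, 127/14, -85/6, …
ICs: h(0) = 0, h′(0) = 0, h′′(0) = 4.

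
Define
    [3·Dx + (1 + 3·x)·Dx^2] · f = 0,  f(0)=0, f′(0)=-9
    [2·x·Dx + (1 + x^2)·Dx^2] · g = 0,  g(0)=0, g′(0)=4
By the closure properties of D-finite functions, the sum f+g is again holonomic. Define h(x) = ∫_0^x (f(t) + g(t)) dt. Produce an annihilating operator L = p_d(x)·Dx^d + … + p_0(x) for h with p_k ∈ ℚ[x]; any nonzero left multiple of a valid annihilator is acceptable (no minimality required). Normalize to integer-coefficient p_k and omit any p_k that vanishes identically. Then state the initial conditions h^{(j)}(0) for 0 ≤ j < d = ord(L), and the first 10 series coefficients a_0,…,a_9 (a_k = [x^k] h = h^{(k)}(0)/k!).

L = (-6 - 54·x + 18·x^2 + 18·x^3)·Dx^2 + (-20 - 12·x - 48·x^2 + 36·x^3 + 36·x^4)·Dx^3 + (-3 - 7·x + 6·x^2 + 2·x^3 + 9·x^4 + 9·x^5)·Dx^4  (order 4).
h: a_k = 0, 0, -5/2, 9/2, -85/12, 243/20, -145/6, 729/14, -6565/56, 2187/8, …
ICs: h(0) = 0, h′(0) = 0, h′′(0) = -5, h′′′(0) = 27.

f: a_k = 0, -9, 27/2, -27, 243/4, -729/5, 729/2, -6561/7, 19683/8, -6561, …
g: a_k = 0, 4, 0, -4/3, 0, 4/5, 0, -4/7, 0, 4/9, …
Weyl lclm of L_f,L_g ⇒ L₀ (ord ≤ 4).
∫: right-multiply L₀ by Dx.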